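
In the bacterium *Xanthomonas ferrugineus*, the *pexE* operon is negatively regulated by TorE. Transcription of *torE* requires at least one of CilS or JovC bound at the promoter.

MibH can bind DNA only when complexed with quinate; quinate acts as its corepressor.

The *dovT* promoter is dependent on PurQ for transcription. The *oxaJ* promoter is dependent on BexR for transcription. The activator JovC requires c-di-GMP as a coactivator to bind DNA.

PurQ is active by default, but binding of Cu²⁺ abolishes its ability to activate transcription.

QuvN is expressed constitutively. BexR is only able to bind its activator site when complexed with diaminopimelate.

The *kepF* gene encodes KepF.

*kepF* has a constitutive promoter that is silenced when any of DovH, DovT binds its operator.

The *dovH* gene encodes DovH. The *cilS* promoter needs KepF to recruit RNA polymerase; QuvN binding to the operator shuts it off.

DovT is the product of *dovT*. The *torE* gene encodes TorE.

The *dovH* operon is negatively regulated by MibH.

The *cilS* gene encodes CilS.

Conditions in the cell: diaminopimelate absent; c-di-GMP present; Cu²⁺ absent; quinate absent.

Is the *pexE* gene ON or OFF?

OFF

Quinate is absent, so MibH is inactive.
With no repressor bound, *dovH* is transcribed.
So DovH is produced and active.
Cu²⁺ is absent, so PurQ is active.
No repressor is bound and PurQ is active, so *dovT* is transcribed.
So DovT is produced and active.
With repressor DovH bound, *kepF* is not transcribed.
So KepF is not produced.
QuvN is produced constitutively and is active.
With repressor QuvN bound, *cilS* is not transcribed.
So CilS is not produced.
c-di-GMP is present, so JovC is active.
Activator JovC is present, so *torE* is transcribed.
So TorE is produced and active.
With repressor TorE bound, *pexE* is not transcribed.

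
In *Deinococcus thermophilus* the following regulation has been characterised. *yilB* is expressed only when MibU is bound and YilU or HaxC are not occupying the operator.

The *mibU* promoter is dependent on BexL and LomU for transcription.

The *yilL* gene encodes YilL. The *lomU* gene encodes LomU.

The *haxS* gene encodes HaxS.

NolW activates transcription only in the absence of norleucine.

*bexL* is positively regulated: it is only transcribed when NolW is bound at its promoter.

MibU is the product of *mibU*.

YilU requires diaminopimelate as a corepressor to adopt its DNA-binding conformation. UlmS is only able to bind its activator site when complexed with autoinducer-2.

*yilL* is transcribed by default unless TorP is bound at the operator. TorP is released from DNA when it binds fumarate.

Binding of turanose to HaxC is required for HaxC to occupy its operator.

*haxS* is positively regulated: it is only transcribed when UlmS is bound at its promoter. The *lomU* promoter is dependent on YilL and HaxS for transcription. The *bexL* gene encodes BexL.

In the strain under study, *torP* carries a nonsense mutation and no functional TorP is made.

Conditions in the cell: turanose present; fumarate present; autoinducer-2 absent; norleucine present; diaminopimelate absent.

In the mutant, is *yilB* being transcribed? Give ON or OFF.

OFF

Norleucine is present, so NolW is inactive.
Required activator NolW is absent, so *bexL* is not transcribed.
So BexL is not produced.
TorP is non-functional in this strain, so it has no effect.
With no repressor bound, *yilL* is transcribed.
So YilL is produced and active.
Autoinducer-2 is absent, so UlmS is inactive.
Required activator UlmS is absent, so *haxS* is not transcribed.
So HaxS is not produced.
Required activator HaxS is absent, so *lomU* is not transcribed.
So LomU is not produced.
Required activator BexL is absent, so *mibU* is not transcribed.
So MibU is not produced.
Diaminopimelate is absent, so YilU is inactive.
Turanose is present, so HaxC is active.
With repressor HaxC bound, *yilB* is not transcribed.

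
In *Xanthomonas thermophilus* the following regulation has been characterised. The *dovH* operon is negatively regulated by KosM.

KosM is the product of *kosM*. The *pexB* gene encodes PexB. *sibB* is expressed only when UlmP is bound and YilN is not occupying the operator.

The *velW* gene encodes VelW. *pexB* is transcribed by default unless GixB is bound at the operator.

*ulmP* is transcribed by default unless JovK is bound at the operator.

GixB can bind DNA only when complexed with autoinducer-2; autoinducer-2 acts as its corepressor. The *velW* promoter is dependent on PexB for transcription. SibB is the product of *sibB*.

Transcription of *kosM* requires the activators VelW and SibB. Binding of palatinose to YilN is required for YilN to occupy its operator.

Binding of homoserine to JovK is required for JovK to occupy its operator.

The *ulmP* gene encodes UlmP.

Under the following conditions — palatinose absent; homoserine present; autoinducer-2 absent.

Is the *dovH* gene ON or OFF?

ON

Autoinducer-2 is absent, so GixB is inactive.
With no repressor bound, *pexB* is transcribed.
So PexB is produced and active.
No repressor is bound and PexB is active, so *velW* is transcribed.
So VelW is produced and active.
Homoserine is present, so JovK is active.
With repressor JovK bound, *ulmP* is not transcribed.
So UlmP is not produced.
Palatinose is absent, so YilN is inactive.
Required activator UlmP is absent, so *sibB* is not transcribed.
So SibB is not produced.
Required activator SibB is absent, so *kosM* is not transcribed.
So KosM is not produced.
With no repressor bound, *dovH* is transcribed.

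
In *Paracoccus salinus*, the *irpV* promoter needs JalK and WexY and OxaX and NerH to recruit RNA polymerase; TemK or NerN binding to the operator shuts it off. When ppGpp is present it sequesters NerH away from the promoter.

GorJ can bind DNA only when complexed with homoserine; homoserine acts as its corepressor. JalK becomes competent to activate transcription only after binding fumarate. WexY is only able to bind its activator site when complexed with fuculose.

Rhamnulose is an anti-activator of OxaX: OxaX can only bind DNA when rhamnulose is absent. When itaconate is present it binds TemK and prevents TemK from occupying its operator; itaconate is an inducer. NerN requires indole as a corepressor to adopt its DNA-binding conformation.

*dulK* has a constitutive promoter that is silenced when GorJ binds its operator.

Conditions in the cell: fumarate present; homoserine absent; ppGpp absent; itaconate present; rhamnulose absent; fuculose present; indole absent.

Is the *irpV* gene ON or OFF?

ON

Fumarate is present, so JalK is active.
Itaconate is present, so TemK is inactive.
Fuculose is present, so WexY is active.
Rhamnulose is absent, so OxaX is active.
ppGpp is absent, so NerH is active.
Indole is absent, so NerN is inactive.
No repressor is bound and JalK and WexY and OxaX and NerH are active, so *irpV* is transcribed.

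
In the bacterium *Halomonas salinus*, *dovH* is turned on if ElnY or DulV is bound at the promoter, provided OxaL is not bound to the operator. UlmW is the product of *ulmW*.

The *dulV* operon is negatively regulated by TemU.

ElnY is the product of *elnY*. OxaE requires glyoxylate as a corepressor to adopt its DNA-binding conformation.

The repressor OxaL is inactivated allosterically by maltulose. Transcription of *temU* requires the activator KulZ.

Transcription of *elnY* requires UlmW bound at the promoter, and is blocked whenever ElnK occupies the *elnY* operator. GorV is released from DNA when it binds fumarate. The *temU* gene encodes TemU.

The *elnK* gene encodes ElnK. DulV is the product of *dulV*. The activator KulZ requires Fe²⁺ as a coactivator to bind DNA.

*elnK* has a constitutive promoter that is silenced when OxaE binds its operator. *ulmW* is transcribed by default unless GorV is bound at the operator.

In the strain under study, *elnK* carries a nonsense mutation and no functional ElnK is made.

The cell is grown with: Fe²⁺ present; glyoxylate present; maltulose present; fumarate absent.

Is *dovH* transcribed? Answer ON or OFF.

OFF

ElnK is non-functional in this strain, so it has no effect.
Fumarate is absent, so GorV is active.
With repressor GorV bound, *ulmW* is not transcribed.
So UlmW is not produced.
Required activator UlmW is absent, so *elnY* is not transcribed.
So ElnY is not produced.
Fe²⁺ is present, so KulZ is active.
No repressor is bound and KulZ is active, so *temU* is transcribed.
So TemU is produced and active.
With repressor TemU bound, *dulV* is not transcribed.
So DulV is not produced.
Maltulose is present, so OxaL is inactive.
No activator is available at the *dovH* promoter, so *dovH* is not transcribed.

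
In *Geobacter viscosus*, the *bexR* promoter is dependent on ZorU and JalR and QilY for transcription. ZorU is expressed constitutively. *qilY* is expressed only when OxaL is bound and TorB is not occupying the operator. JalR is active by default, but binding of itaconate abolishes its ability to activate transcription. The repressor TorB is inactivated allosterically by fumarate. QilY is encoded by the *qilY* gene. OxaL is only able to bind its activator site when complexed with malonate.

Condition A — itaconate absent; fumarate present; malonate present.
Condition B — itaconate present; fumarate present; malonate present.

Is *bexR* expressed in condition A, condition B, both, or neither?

Condition A:
ZorU is produced constitutively and is active.
Itaconate is absent, so JalR is active.
Fumarate is present, so TorB is inactive.
Malonate is present, so OxaL is active.
No repressor is bound and OxaL is active, so *qilY* is transcribed.
So QilY is produced and active.
No repressor is bound and ZorU and JalR and QilY are active, so *bexR* is transcribed.
→ *bexR* is ON in A.
Condition B:
ZorU is produced constitutively and is active.
Itaconate is present, so JalR is inactive.
Fumarate is present, so TorB is inactive.
Malonate is present, so OxaL is active.
No repressor is bound and OxaL is active, so *qilY* is transcribed.
So QilY is produced and active.
Required activator JalR is absent, so *bexR* is not transcribed.
→ *bexR* is OFF in B.

A only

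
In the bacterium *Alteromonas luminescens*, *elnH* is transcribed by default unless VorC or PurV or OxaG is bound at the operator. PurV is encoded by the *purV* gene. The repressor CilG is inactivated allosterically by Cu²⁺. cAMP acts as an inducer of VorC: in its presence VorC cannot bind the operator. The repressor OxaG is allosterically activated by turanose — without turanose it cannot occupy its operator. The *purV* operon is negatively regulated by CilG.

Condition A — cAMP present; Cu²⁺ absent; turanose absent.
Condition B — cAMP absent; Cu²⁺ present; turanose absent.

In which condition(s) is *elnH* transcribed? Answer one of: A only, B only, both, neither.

A only

Condition A:
cAMP is present, so VorC is inactive.
Cu²⁺ is absent, so CilG is active.
With repressor CilG bound, *purV* is not transcribed.
So PurV is not produced.
Turanose is absent, so OxaG is inactive.
With no repressor bound, *elnH* is transcribed.
→ *elnH* is ON in A.
Condition B:
cAMP is absent, so VorC is active.
Cu²⁺ is present, so CilG is inactive.
With no repressor bound, *purV* is transcribed.
So PurV is produced and active.
Turanose is absent, so OxaG is inactive.
With repressor VorC bound, *elnH* is not transcribed.
→ *elnH* is OFF in B.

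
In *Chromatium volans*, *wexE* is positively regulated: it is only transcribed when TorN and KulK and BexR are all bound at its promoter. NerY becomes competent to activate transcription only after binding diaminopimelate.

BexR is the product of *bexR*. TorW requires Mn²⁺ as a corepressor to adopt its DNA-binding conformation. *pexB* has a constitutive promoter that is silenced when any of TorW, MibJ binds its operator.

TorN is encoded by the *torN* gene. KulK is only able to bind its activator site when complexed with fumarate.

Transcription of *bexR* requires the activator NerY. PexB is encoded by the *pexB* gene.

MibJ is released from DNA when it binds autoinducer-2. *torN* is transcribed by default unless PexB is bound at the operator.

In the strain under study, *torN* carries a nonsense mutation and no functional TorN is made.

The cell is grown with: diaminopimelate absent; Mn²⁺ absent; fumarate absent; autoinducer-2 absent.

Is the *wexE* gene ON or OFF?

TorN is non-functional in this strain, so it has no effect.
Fumarate is absent, so KulK is inactive.
Diaminopimelate is absent, so NerY is inactive.
Required activator NerY is absent, so *bexR* is not transcribed.
So BexR is not produced.
Required activator TorN is absent, so *wexE* is not transcribed.

OFF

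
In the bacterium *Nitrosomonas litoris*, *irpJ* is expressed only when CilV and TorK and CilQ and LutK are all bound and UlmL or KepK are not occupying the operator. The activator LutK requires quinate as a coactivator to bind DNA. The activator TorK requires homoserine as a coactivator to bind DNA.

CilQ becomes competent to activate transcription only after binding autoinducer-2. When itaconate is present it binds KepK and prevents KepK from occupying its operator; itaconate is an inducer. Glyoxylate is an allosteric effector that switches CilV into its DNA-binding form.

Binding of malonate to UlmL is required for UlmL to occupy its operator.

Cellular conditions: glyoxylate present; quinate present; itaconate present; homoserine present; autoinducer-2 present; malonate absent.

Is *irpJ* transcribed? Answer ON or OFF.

Malonate is absent, so UlmL is inactive.
Glyoxylate is present, so CilV is active.
Homoserine is present, so TorK is active.
Itaconate is present, so KepK is inactive.
Autoinducer-2 is present, so CilQ is active.
Quinate is present, so LutK is active.
No repressor is bound and CilV and TorK and CilQ and LutK are active, so *irpJ* is transcribed.

ON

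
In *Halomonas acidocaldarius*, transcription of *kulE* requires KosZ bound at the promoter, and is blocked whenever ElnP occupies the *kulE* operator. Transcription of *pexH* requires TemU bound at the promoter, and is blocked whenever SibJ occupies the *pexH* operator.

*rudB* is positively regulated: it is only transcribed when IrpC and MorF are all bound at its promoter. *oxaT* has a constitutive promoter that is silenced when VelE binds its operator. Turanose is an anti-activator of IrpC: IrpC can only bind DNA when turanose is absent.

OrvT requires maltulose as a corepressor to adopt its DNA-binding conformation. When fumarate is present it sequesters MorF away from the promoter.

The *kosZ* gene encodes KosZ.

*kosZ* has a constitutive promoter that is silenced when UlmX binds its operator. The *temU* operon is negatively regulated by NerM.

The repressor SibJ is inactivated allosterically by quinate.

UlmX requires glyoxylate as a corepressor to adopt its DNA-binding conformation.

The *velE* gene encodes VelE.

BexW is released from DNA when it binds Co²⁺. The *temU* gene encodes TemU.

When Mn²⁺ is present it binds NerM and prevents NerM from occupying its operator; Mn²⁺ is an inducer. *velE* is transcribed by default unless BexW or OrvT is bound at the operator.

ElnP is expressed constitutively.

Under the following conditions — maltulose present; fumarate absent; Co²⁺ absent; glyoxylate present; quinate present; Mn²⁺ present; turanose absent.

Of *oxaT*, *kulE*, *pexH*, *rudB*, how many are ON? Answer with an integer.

3

Co²⁺ is absent, so BexW is active.
Maltulose is present, so OrvT is active.
With repressor BexW bound, *velE* is not transcribed.
So VelE is not produced.
With no repressor bound, *oxaT* is transcribed.
→ *oxaT* is ON.
ElnP is produced constitutively and is active.
Glyoxylate is present, so UlmX is active.
With repressor UlmX bound, *kosZ* is not transcribed.
So KosZ is not produced.
With repressor ElnP bound, *kulE* is not transcribed.
→ *kulE* is OFF.
Quinate is present, so SibJ is inactive.
Mn²⁺ is present, so NerM is inactive.
With no repressor bound, *temU* is transcribed.
So TemU is produced and active.
No repressor is bound and TemU is active, so *pexH* is transcribed.
→ *pexH* is ON.
Turanose is absent, so IrpC is active.
Fumarate is absent, so MorF is active.
No repressor is bound and IrpC and MorF are active, so *rudB* is transcribed.
→ *rudB* is ON.
3 of the 4 genes are transcribed.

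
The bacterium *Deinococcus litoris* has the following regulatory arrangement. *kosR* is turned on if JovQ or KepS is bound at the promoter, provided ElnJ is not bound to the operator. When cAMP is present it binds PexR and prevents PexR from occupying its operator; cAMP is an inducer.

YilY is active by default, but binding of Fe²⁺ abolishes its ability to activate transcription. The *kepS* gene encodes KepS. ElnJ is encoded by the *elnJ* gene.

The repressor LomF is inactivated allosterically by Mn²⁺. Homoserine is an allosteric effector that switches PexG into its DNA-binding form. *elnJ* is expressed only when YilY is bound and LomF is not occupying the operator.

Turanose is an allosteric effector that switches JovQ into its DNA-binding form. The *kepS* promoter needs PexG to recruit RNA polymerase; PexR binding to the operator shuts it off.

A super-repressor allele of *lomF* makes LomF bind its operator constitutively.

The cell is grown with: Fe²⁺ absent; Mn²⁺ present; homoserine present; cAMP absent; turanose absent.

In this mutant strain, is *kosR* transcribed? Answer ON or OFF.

Fe²⁺ is absent, so YilY is active.
LomF is constitutively active in this strain.
With repressor LomF bound, *elnJ* is not transcribed.
So ElnJ is not produced.
Turanose is absent, so JovQ is inactive.
cAMP is absent, so PexR is active.
Homoserine is present, so PexG is active.
With repressor PexR bound, *kepS* is not transcribed.
So KepS is not produced.
No activator is available at the *kosR* promoter, so *kosR* is not transcribed.

OFF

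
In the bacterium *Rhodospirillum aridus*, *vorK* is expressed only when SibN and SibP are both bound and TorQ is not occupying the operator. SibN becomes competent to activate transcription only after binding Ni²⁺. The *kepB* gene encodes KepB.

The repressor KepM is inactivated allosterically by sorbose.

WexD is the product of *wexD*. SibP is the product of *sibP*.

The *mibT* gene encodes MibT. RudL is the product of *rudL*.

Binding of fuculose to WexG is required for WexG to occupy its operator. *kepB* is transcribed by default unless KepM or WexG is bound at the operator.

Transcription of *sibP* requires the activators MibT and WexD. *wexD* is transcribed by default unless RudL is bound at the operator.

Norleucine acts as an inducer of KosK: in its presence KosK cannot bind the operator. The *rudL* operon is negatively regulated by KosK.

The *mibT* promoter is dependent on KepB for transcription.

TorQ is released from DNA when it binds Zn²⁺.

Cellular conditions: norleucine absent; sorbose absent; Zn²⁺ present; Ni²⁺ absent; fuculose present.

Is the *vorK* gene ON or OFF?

OFF

Ni²⁺ is absent, so SibN is inactive.
Zn²⁺ is present, so TorQ is inactive.
Sorbose is absent, so KepM is active.
Fuculose is present, so WexG is active.
With repressor KepM bound, *kepB* is not transcribed.
So KepB is not produced.
Required activator KepB is absent, so *mibT* is not transcribed.
So MibT is not produced.
Norleucine is absent, so KosK is active.
With repressor KosK bound, *rudL* is not transcribed.
So RudL is not produced.
With no repressor bound, *wexD* is transcribed.
So WexD is produced and active.
Required activator MibT is absent, so *sibP* is not transcribed.
So SibP is not produced.
Required activator SibN is absent, so *vorK* is not transcribed.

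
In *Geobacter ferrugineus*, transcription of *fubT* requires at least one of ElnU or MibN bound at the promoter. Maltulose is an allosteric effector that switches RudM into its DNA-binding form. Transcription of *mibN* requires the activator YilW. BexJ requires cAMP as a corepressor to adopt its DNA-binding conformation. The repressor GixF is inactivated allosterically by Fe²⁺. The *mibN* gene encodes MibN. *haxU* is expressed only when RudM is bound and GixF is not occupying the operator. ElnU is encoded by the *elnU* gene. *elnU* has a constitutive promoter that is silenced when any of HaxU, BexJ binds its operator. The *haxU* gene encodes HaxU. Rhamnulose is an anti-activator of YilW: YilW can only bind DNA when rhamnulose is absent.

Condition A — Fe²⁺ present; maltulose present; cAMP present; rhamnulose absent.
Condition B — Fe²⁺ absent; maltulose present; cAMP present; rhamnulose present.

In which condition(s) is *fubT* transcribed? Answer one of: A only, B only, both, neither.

Condition A:
Fe²⁺ is present, so GixF is inactive.
Maltulose is present, so RudM is active.
No repressor is bound and RudM is active, so *haxU* is transcribed.
So HaxU is produced and active.
cAMP is present, so BexJ is active.
With repressor HaxU bound, *elnU* is not transcribed.
So ElnU is not produced.
Rhamnulose is absent, so YilW is active.
No repressor is bound and YilW is active, so *mibN* is transcribed.
So MibN is produced and active.
Activator MibN is present, so *fubT* is transcribed.
→ *fubT* is ON in A.
Condition B:
Fe²⁺ is absent, so GixF is active.
Maltulose is present, so RudM is active.
With repressor GixF bound, *haxU* is not transcribed.
So HaxU is not produced.
cAMP is present, so BexJ is active.
With repressor BexJ bound, *elnU* is not transcribed.
So ElnU is not produced.
Rhamnulose is present, so YilW is inactive.
Required activator YilW is absent, so *mibN* is not transcribed.
So MibN is not produced.
No activator is available at the *fubT* promoter, so *fubT* is not transcribed.
→ *fubT* is OFF in B.

A only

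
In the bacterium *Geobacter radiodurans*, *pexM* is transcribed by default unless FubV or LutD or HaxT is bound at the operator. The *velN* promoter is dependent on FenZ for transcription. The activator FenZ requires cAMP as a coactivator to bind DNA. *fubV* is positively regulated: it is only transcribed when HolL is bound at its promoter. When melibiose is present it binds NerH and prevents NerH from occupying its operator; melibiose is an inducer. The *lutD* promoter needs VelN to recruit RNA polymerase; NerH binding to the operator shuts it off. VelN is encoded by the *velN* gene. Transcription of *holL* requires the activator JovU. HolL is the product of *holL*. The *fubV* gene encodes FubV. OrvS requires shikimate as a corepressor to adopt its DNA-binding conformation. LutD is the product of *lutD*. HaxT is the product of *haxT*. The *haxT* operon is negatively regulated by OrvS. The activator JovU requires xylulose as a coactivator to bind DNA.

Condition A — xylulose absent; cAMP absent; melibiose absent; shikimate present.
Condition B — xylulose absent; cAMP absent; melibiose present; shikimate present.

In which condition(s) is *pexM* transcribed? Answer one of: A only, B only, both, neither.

both

Condition A:
Xylulose is absent, so JovU is inactive.
Required activator JovU is absent, so *holL* is not transcribed.
So HolL is not produced.
Required activator HolL is absent, so *fubV* is not transcribed.
So FubV is not produced.
cAMP is absent, so FenZ is inactive.
Required activator FenZ is absent, so *velN* is not transcribed.
So VelN is not produced.
Melibiose is absent, so NerH is active.
With repressor NerH bound, *lutD* is not transcribed.
So LutD is not produced.
Shikimate is present, so OrvS is active.
With repressor OrvS bound, *haxT* is not transcribed.
So HaxT is not produced.
With no repressor bound, *pexM* is transcribed.
→ *pexM* is ON in A.
Condition B:
Xylulose is absent, so JovU is inactive.
Required activator JovU is absent, so *holL* is not transcribed.
So HolL is not produced.
Required activator HolL is absent, so *fubV* is not transcribed.
So FubV is not produced.
cAMP is absent, so FenZ is inactive.
Required activator FenZ is absent, so *velN* is not transcribed.
So VelN is not produced.
Melibiose is present, so NerH is inactive.
Required activator VelN is absent, so *lutD* is not transcribed.
So LutD is not produced.
Shikimate is present, so OrvS is active.
With repressor OrvS bound, *haxT* is not transcribed.
So HaxT is not produced.
With no repressor bound, *pexM* is transcribed.
→ *pexM* is ON in B.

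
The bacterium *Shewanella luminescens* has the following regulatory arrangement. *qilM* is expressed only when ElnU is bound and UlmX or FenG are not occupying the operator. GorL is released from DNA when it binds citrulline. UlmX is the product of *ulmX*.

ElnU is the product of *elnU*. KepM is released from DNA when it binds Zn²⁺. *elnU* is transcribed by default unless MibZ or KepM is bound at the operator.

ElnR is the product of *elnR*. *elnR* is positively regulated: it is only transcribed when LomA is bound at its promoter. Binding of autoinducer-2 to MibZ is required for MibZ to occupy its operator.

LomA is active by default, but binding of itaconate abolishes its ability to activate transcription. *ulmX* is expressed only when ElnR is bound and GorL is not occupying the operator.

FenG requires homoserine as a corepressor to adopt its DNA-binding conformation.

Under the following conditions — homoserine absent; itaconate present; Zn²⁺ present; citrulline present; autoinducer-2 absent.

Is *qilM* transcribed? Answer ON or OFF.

Itaconate is present, so LomA is inactive.
Required activator LomA is absent, so *elnR* is not transcribed.
So ElnR is not produced.
Citrulline is present, so GorL is inactive.
Required activator ElnR is absent, so *ulmX* is not transcribed.
So UlmX is not produced.
Homoserine is absent, so FenG is inactive.
Autoinducer-2 is absent, so MibZ is inactive.
Zn²⁺ is present, so KepM is inactive.
With no repressor bound, *elnU* is transcribed.
So ElnU is produced and active.
No repressor is bound and ElnU is active, so *qilM* is transcribed.

ON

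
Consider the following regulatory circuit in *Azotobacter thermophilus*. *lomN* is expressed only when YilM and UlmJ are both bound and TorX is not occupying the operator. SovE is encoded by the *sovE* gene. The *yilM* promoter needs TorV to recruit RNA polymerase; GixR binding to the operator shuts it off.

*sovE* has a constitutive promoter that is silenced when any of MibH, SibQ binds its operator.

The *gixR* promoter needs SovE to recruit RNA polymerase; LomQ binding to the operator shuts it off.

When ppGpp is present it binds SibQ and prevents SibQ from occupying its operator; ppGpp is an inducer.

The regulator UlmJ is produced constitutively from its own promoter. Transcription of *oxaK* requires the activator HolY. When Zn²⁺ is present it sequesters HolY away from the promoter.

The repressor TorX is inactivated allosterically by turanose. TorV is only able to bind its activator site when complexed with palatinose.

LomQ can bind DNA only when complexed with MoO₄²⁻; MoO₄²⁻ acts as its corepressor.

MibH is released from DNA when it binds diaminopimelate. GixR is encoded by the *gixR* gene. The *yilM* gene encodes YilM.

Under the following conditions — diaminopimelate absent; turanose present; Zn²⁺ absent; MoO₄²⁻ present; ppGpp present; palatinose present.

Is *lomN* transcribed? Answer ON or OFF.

Palatinose is present, so TorV is active.
Diaminopimelate is absent, so MibH is active.
ppGpp is present, so SibQ is inactive.
With repressor MibH bound, *sovE* is not transcribed.
So SovE is not produced.
MoO₄²⁻ is present, so LomQ is active.
With repressor LomQ bound, *gixR* is not transcribed.
So GixR is not produced.
No repressor is bound and TorV is active, so *yilM* is transcribed.
So YilM is produced and active.
Turanose is present, so TorX is inactive.
UlmJ is produced constitutively and is active.
No repressor is bound and YilM and UlmJ are active, so *lomN* is transcribed.

ON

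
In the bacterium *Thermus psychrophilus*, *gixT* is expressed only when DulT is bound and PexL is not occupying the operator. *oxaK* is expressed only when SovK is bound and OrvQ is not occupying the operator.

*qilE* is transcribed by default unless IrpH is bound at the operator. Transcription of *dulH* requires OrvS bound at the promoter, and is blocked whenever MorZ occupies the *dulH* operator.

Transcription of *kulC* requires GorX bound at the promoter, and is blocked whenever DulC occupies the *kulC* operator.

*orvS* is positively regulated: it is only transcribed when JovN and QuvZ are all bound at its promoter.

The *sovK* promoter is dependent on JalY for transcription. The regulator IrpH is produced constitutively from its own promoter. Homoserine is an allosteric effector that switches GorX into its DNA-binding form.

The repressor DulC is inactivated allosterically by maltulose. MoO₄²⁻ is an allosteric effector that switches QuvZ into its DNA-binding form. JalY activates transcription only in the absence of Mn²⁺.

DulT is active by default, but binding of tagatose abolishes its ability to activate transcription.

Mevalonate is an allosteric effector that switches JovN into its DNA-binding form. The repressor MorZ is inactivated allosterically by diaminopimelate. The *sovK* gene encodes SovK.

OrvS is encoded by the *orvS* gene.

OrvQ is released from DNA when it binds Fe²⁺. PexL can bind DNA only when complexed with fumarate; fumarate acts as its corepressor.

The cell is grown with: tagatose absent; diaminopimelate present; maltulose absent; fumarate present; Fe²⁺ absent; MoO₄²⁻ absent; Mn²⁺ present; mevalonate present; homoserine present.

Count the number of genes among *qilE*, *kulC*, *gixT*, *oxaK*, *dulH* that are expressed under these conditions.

IrpH is produced constitutively and is active.
With repressor IrpH bound, *qilE* is not transcribed.
→ *qilE* is OFF.
Maltulose is absent, so DulC is active.
Homoserine is present, so GorX is active.
With repressor DulC bound, *kulC* is not transcribed.
→ *kulC* is OFF.
Tagatose is absent, so DulT is active.
Fumarate is present, so PexL is active.
With repressor PexL bound, *gixT* is not transcribed.
→ *gixT* is OFF.
Mn²⁺ is present, so JalY is inactive.
Required activator JalY is absent, so *sovK* is not transcribed.
So SovK is not produced.
Fe²⁺ is absent, so OrvQ is active.
With repressor OrvQ bound, *oxaK* is not transcribed.
→ *oxaK* is OFF.
Mevalonate is present, so JovN is active.
MoO₄²⁻ is absent, so QuvZ is inactive.
Required activator QuvZ is absent, so *orvS* is not transcribed.
So OrvS is not produced.
Diaminopimelate is present, so MorZ is inactive.
Required activator OrvS is absent, so *dulH* is not transcribed.
→ *dulH* is OFF.
0 of the 5 genes are transcribed.

0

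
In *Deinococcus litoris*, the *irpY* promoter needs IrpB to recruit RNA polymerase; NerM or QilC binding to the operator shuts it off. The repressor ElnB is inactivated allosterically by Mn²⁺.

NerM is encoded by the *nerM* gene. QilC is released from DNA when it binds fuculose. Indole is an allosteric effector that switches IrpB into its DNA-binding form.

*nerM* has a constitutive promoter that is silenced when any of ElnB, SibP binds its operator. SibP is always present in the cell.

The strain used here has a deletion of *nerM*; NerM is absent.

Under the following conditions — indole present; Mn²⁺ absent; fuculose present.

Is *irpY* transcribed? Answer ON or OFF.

NerM is non-functional in this strain, so it has no effect.
Indole is present, so IrpB is active.
Fuculose is present, so QilC is inactive.
No repressor is bound and IrpB is active, so *irpY* is transcribed.

ON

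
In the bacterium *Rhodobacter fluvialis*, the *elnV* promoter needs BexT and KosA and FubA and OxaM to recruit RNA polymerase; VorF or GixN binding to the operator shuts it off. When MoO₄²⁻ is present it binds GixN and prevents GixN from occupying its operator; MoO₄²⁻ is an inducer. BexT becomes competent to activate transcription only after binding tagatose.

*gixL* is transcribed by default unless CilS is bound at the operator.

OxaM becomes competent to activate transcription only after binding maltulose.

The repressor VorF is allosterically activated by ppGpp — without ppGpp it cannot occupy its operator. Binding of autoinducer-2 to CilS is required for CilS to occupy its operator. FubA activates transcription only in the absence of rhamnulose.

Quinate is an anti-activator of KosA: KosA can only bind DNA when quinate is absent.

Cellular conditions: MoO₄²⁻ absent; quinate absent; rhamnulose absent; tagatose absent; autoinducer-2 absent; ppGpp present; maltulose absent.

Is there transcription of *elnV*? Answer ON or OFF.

ppGpp is present, so VorF is active.
MoO₄²⁻ is absent, so GixN is active.
Tagatose is absent, so BexT is inactive.
Quinate is absent, so KosA is active.
Rhamnulose is absent, so FubA is active.
Maltulose is absent, so OxaM is inactive.
With repressor VorF bound, *elnV* is not transcribed.

OFF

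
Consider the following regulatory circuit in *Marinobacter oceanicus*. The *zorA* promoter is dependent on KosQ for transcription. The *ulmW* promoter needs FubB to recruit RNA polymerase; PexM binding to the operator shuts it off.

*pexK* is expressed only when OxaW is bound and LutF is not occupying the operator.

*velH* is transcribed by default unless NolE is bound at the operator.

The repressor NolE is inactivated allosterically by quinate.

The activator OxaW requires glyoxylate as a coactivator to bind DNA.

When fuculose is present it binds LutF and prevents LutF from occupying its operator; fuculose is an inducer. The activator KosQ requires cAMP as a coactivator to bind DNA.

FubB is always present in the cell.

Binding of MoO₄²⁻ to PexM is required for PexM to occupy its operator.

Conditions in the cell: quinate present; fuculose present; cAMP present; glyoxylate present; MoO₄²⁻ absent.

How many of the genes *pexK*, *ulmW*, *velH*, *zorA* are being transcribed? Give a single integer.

Fuculose is present, so LutF is inactive.
Glyoxylate is present, so OxaW is active.
No repressor is bound and OxaW is active, so *pexK* is transcribed.
→ *pexK* is ON.
FubB is produced constitutively and is active.
MoO₄²⁻ is absent, so PexM is inactive.
No repressor is bound and FubB is active, so *ulmW* is transcribed.
→ *ulmW* is ON.
Quinate is present, so NolE is inactive.
With no repressor bound, *velH* is transcribed.
→ *velH* is ON.
cAMP is present, so KosQ is active.
No repressor is bound and KosQ is active, so *zorA* is transcribed.
→ *zorA* is ON.
4 of the 4 genes are transcribed.

4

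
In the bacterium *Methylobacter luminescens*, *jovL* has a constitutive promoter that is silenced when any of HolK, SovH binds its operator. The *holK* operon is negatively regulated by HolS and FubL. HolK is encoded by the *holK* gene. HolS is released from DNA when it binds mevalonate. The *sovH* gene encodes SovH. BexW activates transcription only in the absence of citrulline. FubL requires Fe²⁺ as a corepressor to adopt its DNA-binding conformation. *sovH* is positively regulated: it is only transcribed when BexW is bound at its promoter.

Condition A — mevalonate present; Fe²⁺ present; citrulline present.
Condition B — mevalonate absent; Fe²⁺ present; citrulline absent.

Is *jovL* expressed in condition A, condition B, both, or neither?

A only

Condition A:
Mevalonate is present, so HolS is inactive.
Fe²⁺ is present, so FubL is active.
With repressor FubL bound, *holK* is not transcribed.
So HolK is not produced.
Citrulline is present, so BexW is inactive.
Required activator BexW is absent, so *sovH* is not transcribed.
So SovH is not produced.
With no repressor bound, *jovL* is transcribed.
→ *jovL* is ON in A.
Condition B:
Mevalonate is absent, so HolS is active.
Fe²⁺ is present, so FubL is active.
With repressor HolS bound, *holK* is not transcribed.
So HolK is not produced.
Citrulline is absent, so BexW is active.
No repressor is bound and BexW is active, so *sovH* is transcribed.
So SovH is produced and active.
With repressor SovH bound, *jovL* is not transcribed.
→ *jovL* is OFF in B.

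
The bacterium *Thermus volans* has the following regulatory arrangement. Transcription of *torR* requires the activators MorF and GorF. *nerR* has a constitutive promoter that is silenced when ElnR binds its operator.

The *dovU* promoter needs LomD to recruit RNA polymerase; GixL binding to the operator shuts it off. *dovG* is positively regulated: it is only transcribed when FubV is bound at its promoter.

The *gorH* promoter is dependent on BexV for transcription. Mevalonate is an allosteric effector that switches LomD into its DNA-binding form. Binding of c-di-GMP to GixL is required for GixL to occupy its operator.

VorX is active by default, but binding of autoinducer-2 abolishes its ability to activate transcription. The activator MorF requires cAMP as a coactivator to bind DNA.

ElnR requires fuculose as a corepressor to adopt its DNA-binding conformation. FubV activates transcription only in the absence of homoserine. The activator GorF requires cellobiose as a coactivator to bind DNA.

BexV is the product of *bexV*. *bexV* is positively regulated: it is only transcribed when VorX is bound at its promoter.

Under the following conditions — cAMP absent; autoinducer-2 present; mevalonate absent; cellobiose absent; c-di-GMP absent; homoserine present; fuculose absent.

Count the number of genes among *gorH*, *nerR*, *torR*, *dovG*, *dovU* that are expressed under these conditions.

Autoinducer-2 is present, so VorX is inactive.
Required activator VorX is absent, so *bexV* is not transcribed.
So BexV is not produced.
Required activator BexV is absent, so *gorH* is not transcribed.
→ *gorH* is OFF.
Fuculose is absent, so ElnR is inactive.
With no repressor bound, *nerR* is transcribed.
→ *nerR* is ON.
cAMP is absent, so MorF is inactive.
Cellobiose is absent, so GorF is inactive.
Required activator MorF is absent, so *torR* is not transcribed.
→ *torR* is OFF.
Homoserine is present, so FubV is inactive.
Required activator FubV is absent, so *dovG* is not transcribed.
→ *dovG* is OFF.
Mevalonate is absent, so LomD is inactive.
c-di-GMP is absent, so GixL is inactive.
Required activator LomD is absent, so *dovU* is not transcribed.
→ *dovU* is OFF.
1 of the 5 genes is transcribed.

1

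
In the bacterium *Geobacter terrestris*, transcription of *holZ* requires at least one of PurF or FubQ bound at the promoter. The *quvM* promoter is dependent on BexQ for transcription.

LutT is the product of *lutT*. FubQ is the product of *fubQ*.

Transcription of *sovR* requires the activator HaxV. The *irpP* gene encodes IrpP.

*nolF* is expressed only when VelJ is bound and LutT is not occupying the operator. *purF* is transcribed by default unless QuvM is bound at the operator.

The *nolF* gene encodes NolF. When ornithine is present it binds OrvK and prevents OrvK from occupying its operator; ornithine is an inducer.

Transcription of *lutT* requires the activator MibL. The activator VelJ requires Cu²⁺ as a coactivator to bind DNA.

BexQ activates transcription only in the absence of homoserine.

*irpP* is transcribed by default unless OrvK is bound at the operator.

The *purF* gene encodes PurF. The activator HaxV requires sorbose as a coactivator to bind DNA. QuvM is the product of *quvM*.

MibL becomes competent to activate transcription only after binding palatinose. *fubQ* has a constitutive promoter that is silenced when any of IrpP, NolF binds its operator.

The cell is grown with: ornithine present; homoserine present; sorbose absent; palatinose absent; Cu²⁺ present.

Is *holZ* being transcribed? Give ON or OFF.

ON

Homoserine is present, so BexQ is inactive.
Required activator BexQ is absent, so *quvM* is not transcribed.
So QuvM is not produced.
With no repressor bound, *purF* is transcribed.
So PurF is produced and active.
Ornithine is present, so OrvK is inactive.
With no repressor bound, *irpP* is transcribed.
So IrpP is produced and active.
Palatinose is absent, so MibL is inactive.
Required activator MibL is absent, so *lutT* is not transcribed.
So LutT is not produced.
Cu²⁺ is present, so VelJ is active.
No repressor is bound and VelJ is active, so *nolF* is transcribed.
So NolF is produced and active.
With repressor IrpP bound, *fubQ* is not transcribed.
So FubQ is not produced.
Activator PurF is present, so *holZ* is transcribed.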